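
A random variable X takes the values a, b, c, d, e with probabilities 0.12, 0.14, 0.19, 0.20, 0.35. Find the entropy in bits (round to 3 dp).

H = −Σ pᵢ log₂ pᵢ.
−0.12·log₂(0.12) = 0.3671
−0.14·log₂(0.14) = 0.3971
−0.19·log₂(0.19) = 0.4552
−0.20·log₂(0.20) = 0.4644
−0.35·log₂(0.35) = 0.5301
Sum ≈ 2.2139 → 2.214 bits.

2.214 bits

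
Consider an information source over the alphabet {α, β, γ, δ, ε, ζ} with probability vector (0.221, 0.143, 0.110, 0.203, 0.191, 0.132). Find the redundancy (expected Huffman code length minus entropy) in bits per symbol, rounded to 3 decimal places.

Entropy H = −Σ p log₂ p ≈ 2.5416 bits.
Huffman merges: 11/100+33/250→121/500; 143/1000+191/1000→167/500; 203/1000+221/1000→53/125; 121/500+167/500→72/125; 53/125+72/125→1. L = 322/125 ≈ 2.5760.
L − H = 2.5760 − 2.5416 = 0.034 bits.

0.034 bits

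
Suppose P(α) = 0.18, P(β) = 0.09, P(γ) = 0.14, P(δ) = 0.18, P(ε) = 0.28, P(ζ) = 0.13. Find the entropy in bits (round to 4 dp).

H = −Σ pᵢ log₂ pᵢ.
−0.18·log₂(0.18) = 0.4453
−0.09·log₂(0.09) = 0.3127
−0.14·log₂(0.14) = 0.3971
−0.18·log₂(0.18) = 0.4453
−0.28·log₂(0.28) = 0.5142
−0.13·log₂(0.13) = 0.3826
Sum ≈ 2.4972 → 2.4972 bits.

2.4972 bits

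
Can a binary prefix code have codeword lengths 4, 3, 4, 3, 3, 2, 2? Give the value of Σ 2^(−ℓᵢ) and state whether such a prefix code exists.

1; yes

With common denominator 2^4 = 16: Σ 2^(−ℓᵢ) = 1/16 + 2/16 + 1/16 + 2/16 + 2/16 + 4/16 + 4/16 = 16/16 = 1.
Kraft's inequality requires Σ ≤ 1; here Σ = 1 ≤ 1, so such a prefix code exists.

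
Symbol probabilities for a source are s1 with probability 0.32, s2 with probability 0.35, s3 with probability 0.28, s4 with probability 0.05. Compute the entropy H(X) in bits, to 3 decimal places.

1.786 bits

H = −Σ pᵢ log₂ pᵢ.
−0.32·log₂(0.32) = 0.5260
−0.35·log₂(0.35) = 0.5301
−0.28·log₂(0.28) = 0.5142
−0.05·log₂(0.05) = 0.2161
Sum ≈ 1.7865 → 1.786 bits.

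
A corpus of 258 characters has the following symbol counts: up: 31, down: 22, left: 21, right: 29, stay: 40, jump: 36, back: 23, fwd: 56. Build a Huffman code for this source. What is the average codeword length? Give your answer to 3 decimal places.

Probabilities are the counts divided by 258.
Repeatedly combine the two least-probable nodes; the expected code length is the sum of the merged weights.
merge 7/86 + 11/129 → 1/6
merge 23/258 + 29/258 → 26/129
merge 31/258 + 6/43 → 67/258
merge 20/129 + 1/6 → 83/258
merge 26/129 + 28/129 → 18/43
merge 67/258 + 83/258 → 25/43
merge 18/43 + 25/43 → 1
L = 1/6 + 26/129 + 67/258 + 83/258 + 18/43 + 25/43 + 1 = 761/258 ≈ 2.950 bits/symbol.

2.950 bits/symbol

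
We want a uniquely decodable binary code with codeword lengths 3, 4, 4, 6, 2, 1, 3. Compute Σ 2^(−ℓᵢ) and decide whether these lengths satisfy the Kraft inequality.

With common denominator 2^6 = 64: Σ 2^(−ℓᵢ) = 8/64 + 4/64 + 4/64 + 1/64 + 16/64 + 32/64 + 8/64 = 73/64 = 1.140625.
Kraft's inequality requires Σ ≤ 1; here Σ = 1.140625 > 1, so no such prefix code exists.

1.140625; no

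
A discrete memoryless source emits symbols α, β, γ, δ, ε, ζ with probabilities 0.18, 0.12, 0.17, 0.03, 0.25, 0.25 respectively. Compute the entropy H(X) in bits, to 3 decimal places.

H = −Σ pᵢ log₂ pᵢ.
−0.18·log₂(0.18) = 0.4453
−0.12·log₂(0.12) = 0.3671
−0.17·log₂(0.17) = 0.4346
−0.03·log₂(0.03) = 0.1518
−0.25·log₂(0.25) = 0.5000
−0.25·log₂(0.25) = 0.5000
Sum ≈ 2.3987 → 2.399 bits.

2.399 bits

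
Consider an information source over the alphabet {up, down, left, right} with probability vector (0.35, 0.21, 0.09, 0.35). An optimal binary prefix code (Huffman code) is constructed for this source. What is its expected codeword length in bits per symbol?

Repeatedly combine the two least-probable nodes; the expected code length is the sum of the merged weights.
merge 9/100 + 21/100 → 3/10
merge 3/10 + 7/20 → 13/20
merge 7/20 + 13/20 → 1
L = 3/10 + 13/20 + 1 = 39/20 = 1.95 bits/symbol.

1.95 bits/symbol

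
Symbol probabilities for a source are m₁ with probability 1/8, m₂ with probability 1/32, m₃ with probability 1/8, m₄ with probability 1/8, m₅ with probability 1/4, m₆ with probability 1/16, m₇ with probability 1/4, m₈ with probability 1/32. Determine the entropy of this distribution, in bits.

2.6875 bits

Each probability is a power of 1/2, so log₂(1/p) is an integer.
H = Σ p·log₂(1/p) = 1/8·3 + 1/32·5 + 1/8·3 + 1/8·3 + 1/4·2 + 1/16·4 + 1/4·2 + 1/32·5 = 2.6875 bits.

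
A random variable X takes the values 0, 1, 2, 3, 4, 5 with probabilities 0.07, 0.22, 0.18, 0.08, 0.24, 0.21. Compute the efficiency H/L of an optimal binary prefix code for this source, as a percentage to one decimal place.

Entropy H = −Σ p log₂ p ≈ 2.4529 bits.
Huffman merges: 7/100+2/25→3/20; 3/20+9/50→33/100; 21/100+11/50→43/100; 6/25+33/100→57/100; 43/100+57/100→1. L = 62/25 ≈ 2.4800.
Efficiency = H/L = 2.4529/2.4800 = 98.9%.

98.9%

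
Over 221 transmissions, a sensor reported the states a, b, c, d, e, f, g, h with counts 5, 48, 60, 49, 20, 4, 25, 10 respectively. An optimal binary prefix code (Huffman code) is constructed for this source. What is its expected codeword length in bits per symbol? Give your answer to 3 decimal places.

2.593 bits/symbol

Probabilities are the counts divided by 221.
Repeatedly combine the two least-probable nodes; the expected code length is the sum of the merged weights.
merge 4/221 + 5/221 → 9/221
merge 9/221 + 10/221 → 19/221
merge 19/221 + 20/221 → 3/17
merge 25/221 + 3/17 → 64/221
merge 48/221 + 49/221 → 97/221
merge 60/221 + 64/221 → 124/221
merge 97/221 + 124/221 → 1
L = 9/221 + 19/221 + 3/17 + 64/221 + 97/221 + 124/221 + 1 = 573/221 ≈ 2.593 bits/symbol.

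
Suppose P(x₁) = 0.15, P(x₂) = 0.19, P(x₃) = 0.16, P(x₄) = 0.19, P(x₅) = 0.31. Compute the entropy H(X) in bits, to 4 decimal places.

2.2678 bits

H = −Σ pᵢ log₂ pᵢ.
−0.15·log₂(0.15) = 0.4105
−0.19·log₂(0.19) = 0.4552
−0.16·log₂(0.16) = 0.4230
−0.19·log₂(0.19) = 0.4552
−0.31·log₂(0.31) = 0.5238
Sum ≈ 2.2678 → 2.2678 bits.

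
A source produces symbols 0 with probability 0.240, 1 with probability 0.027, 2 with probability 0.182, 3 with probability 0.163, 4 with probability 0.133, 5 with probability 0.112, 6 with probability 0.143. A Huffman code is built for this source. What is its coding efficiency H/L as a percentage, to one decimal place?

Entropy H = −Σ p log₂ p ≈ 2.6508 bits.
Huffman merges: 27/1000+14/125→139/1000; 133/1000+139/1000→34/125; 143/1000+163/1000→153/500; 91/500+6/25→211/500; 34/125+153/500→289/500; 211/500+289/500→1. L = 2717/1000 ≈ 2.7170.
Efficiency = H/L = 2.6508/2.7170 = 97.6%.

97.6%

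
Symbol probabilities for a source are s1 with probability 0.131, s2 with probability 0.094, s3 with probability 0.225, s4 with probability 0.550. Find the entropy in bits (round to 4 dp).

1.6634 bits

H = −Σ pᵢ log₂ pᵢ.
−0.131·log₂(0.131) = 0.3841
−0.094·log₂(0.094) = 0.3207
−0.225·log₂(0.225) = 0.4842
−0.550·log₂(0.550) = 0.4744
Sum ≈ 1.6634 → 1.6634 bits.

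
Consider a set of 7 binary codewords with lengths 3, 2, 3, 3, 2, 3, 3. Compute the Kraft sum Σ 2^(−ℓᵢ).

With common denominator 2^3 = 8: Σ 2^(−ℓᵢ) = 1/8 + 2/8 + 1/8 + 1/8 + 2/8 + 1/8 + 1/8 = 9/8 = 1.125.

1.125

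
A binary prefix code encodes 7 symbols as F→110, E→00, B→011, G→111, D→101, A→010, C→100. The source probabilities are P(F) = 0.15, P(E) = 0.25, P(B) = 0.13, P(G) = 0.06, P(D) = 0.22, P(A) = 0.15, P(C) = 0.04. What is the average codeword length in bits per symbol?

L̄ = Σ pᵢ·ℓᵢ = 0.15·3 + 0.25·2 + 0.13·3 + 0.06·3 + 0.22·3 + 0.15·3 + 0.04·3 = 2.75 bits/symbol.

2.75 bits/symbol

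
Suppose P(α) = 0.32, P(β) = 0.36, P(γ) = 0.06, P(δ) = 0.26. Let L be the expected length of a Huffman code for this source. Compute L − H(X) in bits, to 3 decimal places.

0.155 bits

Entropy H = −Σ p log₂ p ≈ 1.8055 bits.
Huffman merges: 3/50+13/50→8/25; 8/25+8/25→16/25; 9/25+16/25→1. L = 49/25 ≈ 1.9600.
L − H = 1.9600 − 1.8055 = 0.155 bits.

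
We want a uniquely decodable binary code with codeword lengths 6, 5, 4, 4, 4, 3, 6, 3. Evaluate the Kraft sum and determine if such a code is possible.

With common denominator 2^6 = 64: Σ 2^(−ℓᵢ) = 1/64 + 2/64 + 4/64 + 4/64 + 4/64 + 8/64 + 1/64 + 8/64 = 32/64 = 0.5.
Kraft's inequality requires Σ ≤ 1; here Σ = 0.5 ≤ 1, so such a prefix code exists.

0.5; yes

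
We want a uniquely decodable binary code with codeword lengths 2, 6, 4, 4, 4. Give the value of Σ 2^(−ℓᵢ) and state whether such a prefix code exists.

With common denominator 2^6 = 64: Σ 2^(−ℓᵢ) = 16/64 + 1/64 + 4/64 + 4/64 + 4/64 = 29/64 = 0.453125.
Kraft's inequality requires Σ ≤ 1; here Σ = 0.453125 ≤ 1, so such a prefix code exists.

0.453125; yes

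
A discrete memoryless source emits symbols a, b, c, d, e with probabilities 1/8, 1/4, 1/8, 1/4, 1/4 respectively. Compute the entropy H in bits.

Each probability is a power of 1/2, so log₂(1/p) is an integer.
H = Σ p·log₂(1/p) = 1/8·3 + 1/4·2 + 1/8·3 + 1/4·2 + 1/4·2 = 2.25 bits.

2.25 bits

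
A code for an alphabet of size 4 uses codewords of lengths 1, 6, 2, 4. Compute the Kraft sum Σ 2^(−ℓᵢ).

0.828125

With common denominator 2^6 = 64: Σ 2^(−ℓᵢ) = 32/64 + 1/64 + 16/64 + 4/64 = 53/64 = 0.828125.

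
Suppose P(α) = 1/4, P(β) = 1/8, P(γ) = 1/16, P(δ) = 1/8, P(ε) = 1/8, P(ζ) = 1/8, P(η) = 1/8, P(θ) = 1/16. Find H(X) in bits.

Each probability is a power of 1/2, so log₂(1/p) is an integer.
H = Σ p·log₂(1/p) = 1/4·2 + 1/8·3 + 1/16·4 + 1/8·3 + 1/8·3 + 1/8·3 + 1/8·3 + 1/16·4 = 2.875 bits.

2.875 bits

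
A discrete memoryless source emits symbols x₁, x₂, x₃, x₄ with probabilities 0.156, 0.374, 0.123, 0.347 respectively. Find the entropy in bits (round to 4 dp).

H = −Σ pᵢ log₂ pᵢ.
−0.156·log₂(0.156) = 0.4181
−0.374·log₂(0.374) = 0.5307
−0.123·log₂(0.123) = 0.3719
−0.347·log₂(0.347) = 0.5299
Sum ≈ 1.8505 → 1.8505 bits.

1.8505 bits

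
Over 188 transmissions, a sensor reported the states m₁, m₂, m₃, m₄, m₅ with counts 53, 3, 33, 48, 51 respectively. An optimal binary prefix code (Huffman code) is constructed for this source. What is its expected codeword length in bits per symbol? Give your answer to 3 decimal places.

Probabilities are the counts divided by 188.
Repeatedly combine the two least-probable nodes; the expected code length is the sum of the merged weights.
merge 3/188 + 33/188 → 9/47
merge 9/47 + 12/47 → 21/47
merge 51/188 + 53/188 → 26/47
merge 21/47 + 26/47 → 1
L = 9/47 + 21/47 + 26/47 + 1 = 103/47 ≈ 2.191 bits/symbol.

2.191 bits/symbol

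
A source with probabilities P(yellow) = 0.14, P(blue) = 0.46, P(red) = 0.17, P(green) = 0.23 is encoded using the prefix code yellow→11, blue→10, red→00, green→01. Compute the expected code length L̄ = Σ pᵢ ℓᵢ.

2 bits/symbol

L̄ = Σ pᵢ·ℓᵢ = 0.14·2 + 0.46·2 + 0.17·2 + 0.23·2 = 2 bits/symbol.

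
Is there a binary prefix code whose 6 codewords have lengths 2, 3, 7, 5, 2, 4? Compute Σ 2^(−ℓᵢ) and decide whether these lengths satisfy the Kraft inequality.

With common denominator 2^7 = 128: Σ 2^(−ℓᵢ) = 32/128 + 16/128 + 1/128 + 4/128 + 32/128 + 8/128 = 93/128 = 0.7265625.
Kraft's inequality requires Σ ≤ 1; here Σ = 0.7265625 ≤ 1, so such a prefix code exists.

0.7265625; yes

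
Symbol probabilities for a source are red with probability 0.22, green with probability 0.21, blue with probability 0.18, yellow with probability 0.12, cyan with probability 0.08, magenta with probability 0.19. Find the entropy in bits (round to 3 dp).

H = −Σ pᵢ log₂ pᵢ.
−0.22·log₂(0.22) = 0.4806
−0.21·log₂(0.21) = 0.4728
−0.18·log₂(0.18) = 0.4453
−0.12·log₂(0.12) = 0.3671
−0.08·log₂(0.08) = 0.2915
−0.19·log₂(0.19) = 0.4552
Sum ≈ 2.5125 → 2.513 bits.

2.513 bits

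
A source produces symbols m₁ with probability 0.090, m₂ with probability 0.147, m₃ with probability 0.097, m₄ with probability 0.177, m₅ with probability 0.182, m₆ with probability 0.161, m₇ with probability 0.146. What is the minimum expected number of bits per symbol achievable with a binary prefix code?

2.818 bits/symbol

Repeatedly combine the two least-probable nodes; the expected code length is the sum of the merged weights.
merge 9/100 + 97/1000 → 187/1000
merge 73/500 + 147/1000 → 293/1000
merge 161/1000 + 177/1000 → 169/500
merge 91/500 + 187/1000 → 369/1000
merge 293/1000 + 169/500 → 631/1000
merge 369/1000 + 631/1000 → 1
L = 187/1000 + 293/1000 + 169/500 + 369/1000 + 631/1000 + 1 = 1409/500 = 2.818 bits/symbol.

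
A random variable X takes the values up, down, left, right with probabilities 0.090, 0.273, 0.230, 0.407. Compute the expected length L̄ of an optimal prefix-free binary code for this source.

Repeatedly combine the two least-probable nodes; the expected code length is the sum of the merged weights.
merge 9/100 + 23/100 → 8/25
merge 273/1000 + 8/25 → 593/1000
merge 407/1000 + 593/1000 → 1
L = 8/25 + 593/1000 + 1 = 1913/1000 = 1.913 bits/symbol.

1.913 bits/symbol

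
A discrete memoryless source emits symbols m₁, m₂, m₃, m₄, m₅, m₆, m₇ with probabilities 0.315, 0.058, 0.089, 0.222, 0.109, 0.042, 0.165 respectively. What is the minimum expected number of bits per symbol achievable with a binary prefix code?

Repeatedly combine the two least-probable nodes; the expected code length is the sum of the merged weights.
merge 21/500 + 29/500 → 1/10
merge 89/1000 + 1/10 → 189/1000
merge 109/1000 + 33/200 → 137/500
merge 189/1000 + 111/500 → 411/1000
merge 137/500 + 63/200 → 589/1000
merge 411/1000 + 589/1000 → 1
L = 1/10 + 189/1000 + 137/500 + 411/1000 + 589/1000 + 1 = 2563/1000 = 2.563 bits/symbol.

2.563 bits/symbol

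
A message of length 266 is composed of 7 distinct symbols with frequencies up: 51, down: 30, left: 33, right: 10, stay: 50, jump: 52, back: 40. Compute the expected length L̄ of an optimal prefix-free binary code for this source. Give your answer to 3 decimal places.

2.763 bits/symbol

Probabilities are the counts divided by 266.
Repeatedly combine the two least-probable nodes; the expected code length is the sum of the merged weights.
merge 5/133 + 15/133 → 20/133
merge 33/266 + 20/133 → 73/266
merge 20/133 + 25/133 → 45/133
merge 51/266 + 26/133 → 103/266
merge 73/266 + 45/133 → 163/266
merge 103/266 + 163/266 → 1
L = 20/133 + 73/266 + 45/133 + 103/266 + 163/266 + 1 = 105/38 ≈ 2.763 bits/symbol.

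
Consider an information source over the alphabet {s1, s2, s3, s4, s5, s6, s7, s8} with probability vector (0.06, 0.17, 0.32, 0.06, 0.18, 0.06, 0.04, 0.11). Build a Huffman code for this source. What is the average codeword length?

2.72 bits/symbol

Repeatedly combine the two least-probable nodes; the expected code length is the sum of the merged weights.
merge 1/25 + 3/50 → 1/10
merge 3/50 + 3/50 → 3/25
merge 1/10 + 11/100 → 21/100
merge 3/25 + 17/100 → 29/100
merge 9/50 + 21/100 → 39/100
merge 29/100 + 8/25 → 61/100
merge 39/100 + 61/100 → 1
L = 1/10 + 3/25 + 21/100 + 29/100 + 39/100 + 61/100 + 1 = 68/25 = 2.72 bits/symbol.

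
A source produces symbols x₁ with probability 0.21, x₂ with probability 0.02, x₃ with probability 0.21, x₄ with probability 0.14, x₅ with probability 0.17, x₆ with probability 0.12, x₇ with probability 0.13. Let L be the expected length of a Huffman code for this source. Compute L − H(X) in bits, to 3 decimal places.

0.080 bits

Entropy H = −Σ p log₂ p ≈ 2.6399 bits.
Huffman merges: 1/50+3/25→7/50; 13/100+7/50→27/100; 7/50+17/100→31/100; 21/100+21/100→21/50; 27/100+31/100→29/50; 21/50+29/50→1. L = 68/25 ≈ 2.7200.
L − H = 2.7200 − 2.6399 = 0.080 bits.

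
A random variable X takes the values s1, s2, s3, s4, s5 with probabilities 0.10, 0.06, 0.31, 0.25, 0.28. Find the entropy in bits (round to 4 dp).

2.1137 bits

H = −Σ pᵢ log₂ pᵢ.
−0.10·log₂(0.10) = 0.3322
−0.06·log₂(0.06) = 0.2435
−0.31·log₂(0.31) = 0.5238
−0.25·log₂(0.25) = 0.5000
−0.28·log₂(0.28) = 0.5142
Sum ≈ 2.1137 → 2.1137 bits.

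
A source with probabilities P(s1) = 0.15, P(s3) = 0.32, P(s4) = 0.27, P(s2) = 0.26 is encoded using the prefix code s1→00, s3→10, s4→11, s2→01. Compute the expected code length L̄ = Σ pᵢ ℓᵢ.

2 bits/symbol

L̄ = Σ pᵢ·ℓᵢ = 0.15·2 + 0.32·2 + 0.27·2 + 0.26·2 = 2 bits/symbol.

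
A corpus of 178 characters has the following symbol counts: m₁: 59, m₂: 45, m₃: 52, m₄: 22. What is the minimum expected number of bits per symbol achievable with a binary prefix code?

2 bits/symbol

Probabilities are the counts divided by 178.
Repeatedly combine the two least-probable nodes; the expected code length is the sum of the merged weights.
merge 11/89 + 45/178 → 67/178
merge 26/89 + 59/178 → 111/178
merge 67/178 + 111/178 → 1
L = 67/178 + 111/178 + 1 = 2 bits/symbol.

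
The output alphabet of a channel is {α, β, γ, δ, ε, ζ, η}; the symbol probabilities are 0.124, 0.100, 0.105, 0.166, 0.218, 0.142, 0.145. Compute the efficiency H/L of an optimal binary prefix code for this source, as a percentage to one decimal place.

99.2%

Entropy H = −Σ p log₂ p ≈ 2.7600 bits.
Huffman merges: 1/10+21/200→41/200; 31/250+71/500→133/500; 29/200+83/500→311/1000; 41/200+109/500→423/1000; 133/500+311/1000→577/1000; 423/1000+577/1000→1. L = 1391/500 ≈ 2.7820.
Efficiency = H/L = 2.7600/2.7820 = 99.2%.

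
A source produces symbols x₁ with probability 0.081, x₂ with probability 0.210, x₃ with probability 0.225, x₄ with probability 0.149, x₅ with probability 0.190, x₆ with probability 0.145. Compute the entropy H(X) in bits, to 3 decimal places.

2.519 bits

H = −Σ pᵢ log₂ pᵢ.
−0.081·log₂(0.081) = 0.2937
−0.210·log₂(0.210) = 0.4728
−0.225·log₂(0.225) = 0.4842
−0.149·log₂(0.149) = 0.4092
−0.190·log₂(0.190) = 0.4552
−0.145·log₂(0.145) = 0.4040
Sum ≈ 2.5191 → 2.519 bits.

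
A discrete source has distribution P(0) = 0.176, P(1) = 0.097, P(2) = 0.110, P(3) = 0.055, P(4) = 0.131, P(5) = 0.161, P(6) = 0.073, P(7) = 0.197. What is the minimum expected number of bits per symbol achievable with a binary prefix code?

Repeatedly combine the two least-probable nodes; the expected code length is the sum of the merged weights.
merge 11/200 + 73/1000 → 16/125
merge 97/1000 + 11/100 → 207/1000
merge 16/125 + 131/1000 → 259/1000
merge 161/1000 + 22/125 → 337/1000
merge 197/1000 + 207/1000 → 101/250
merge 259/1000 + 337/1000 → 149/250
merge 101/250 + 149/250 → 1
L = 16/125 + 207/1000 + 259/1000 + 337/1000 + 101/250 + 149/250 + 1 = 2931/1000 = 2.931 bits/symbol.

2.931 bits/symbol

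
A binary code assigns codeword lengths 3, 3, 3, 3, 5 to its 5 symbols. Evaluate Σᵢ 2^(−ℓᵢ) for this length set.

0.53125

With common denominator 2^5 = 32: Σ 2^(−ℓᵢ) = 4/32 + 4/32 + 4/32 + 4/32 + 1/32 = 17/32 = 0.53125.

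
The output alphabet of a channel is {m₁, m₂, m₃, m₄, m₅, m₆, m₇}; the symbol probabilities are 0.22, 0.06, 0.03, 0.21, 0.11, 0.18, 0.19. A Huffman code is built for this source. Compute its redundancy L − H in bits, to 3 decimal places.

0.060 bits

Entropy H = −Σ p log₂ p ≈ 2.5995 bits.
Huffman merges: 3/100+3/50→9/100; 9/100+11/100→1/5; 9/50+19/100→37/100; 1/5+21/100→41/100; 11/50+37/100→59/100; 41/100+59/100→1. L = 133/50 ≈ 2.6600.
L − H = 2.6600 − 2.5995 = 0.060 bits.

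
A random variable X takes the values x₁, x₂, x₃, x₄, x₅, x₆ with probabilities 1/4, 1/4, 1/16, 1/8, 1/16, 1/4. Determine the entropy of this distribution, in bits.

2.375 bits

Each probability is a power of 1/2, so log₂(1/p) is an integer.
H = Σ p·log₂(1/p) = 1/4·2 + 1/4·2 + 1/16·4 + 1/8·3 + 1/16·4 + 1/4·2 = 2.375 bits.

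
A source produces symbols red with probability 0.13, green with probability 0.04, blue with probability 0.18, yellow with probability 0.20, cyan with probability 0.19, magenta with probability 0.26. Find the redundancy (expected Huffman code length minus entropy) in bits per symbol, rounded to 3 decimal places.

Entropy H = −Σ p log₂ p ≈ 2.4386 bits.
Huffman merges: 1/25+13/100→17/100; 17/100+9/50→7/20; 19/100+1/5→39/100; 13/50+7/20→61/100; 39/100+61/100→1. L = 63/25 ≈ 2.5200.
L − H = 2.5200 − 2.4386 = 0.081 bits.

0.081 bits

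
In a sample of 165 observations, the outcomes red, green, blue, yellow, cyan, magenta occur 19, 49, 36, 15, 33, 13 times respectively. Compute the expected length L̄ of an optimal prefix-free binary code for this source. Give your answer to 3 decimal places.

2.455 bits/symbol

Probabilities are the counts divided by 165.
Repeatedly combine the two least-probable nodes; the expected code length is the sum of the merged weights.
merge 13/165 + 1/11 → 28/165
merge 19/165 + 28/165 → 47/165
merge 1/5 + 12/55 → 23/55
merge 47/165 + 49/165 → 32/55
merge 23/55 + 32/55 → 1
L = 28/165 + 47/165 + 23/55 + 32/55 + 1 = 27/11 ≈ 2.455 bits/symbol.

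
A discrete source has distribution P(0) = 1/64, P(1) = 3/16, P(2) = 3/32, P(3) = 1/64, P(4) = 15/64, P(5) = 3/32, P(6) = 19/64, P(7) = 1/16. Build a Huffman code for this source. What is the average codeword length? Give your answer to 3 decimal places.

Repeatedly combine the two least-probable nodes; the expected code length is the sum of the merged weights.
merge 1/64 + 1/64 → 1/32
merge 1/32 + 1/16 → 3/32
merge 3/32 + 3/32 → 3/16
merge 3/32 + 3/16 → 9/32
merge 3/16 + 15/64 → 27/64
merge 9/32 + 19/64 → 37/64
merge 27/64 + 37/64 → 1
L = 1/32 + 3/32 + 3/16 + 9/32 + 27/64 + 37/64 + 1 = 83/32 ≈ 2.594 bits/symbol.

2.594 bits/symbol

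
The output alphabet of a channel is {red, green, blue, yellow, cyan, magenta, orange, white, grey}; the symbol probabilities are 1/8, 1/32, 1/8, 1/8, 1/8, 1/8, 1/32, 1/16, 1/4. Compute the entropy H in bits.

2.9375 bits

Each probability is a power of 1/2, so log₂(1/p) is an integer.
H = Σ p·log₂(1/p) = 1/8·3 + 1/32·5 + 1/8·3 + 1/8·3 + 1/8·3 + 1/8·3 + 1/32·5 + 1/16·4 + 1/4·2 = 2.9375 bits.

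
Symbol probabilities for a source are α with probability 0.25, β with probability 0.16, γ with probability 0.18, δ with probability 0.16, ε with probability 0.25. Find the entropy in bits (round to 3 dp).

H = −Σ pᵢ log₂ pᵢ.
−0.25·log₂(0.25) = 0.5000
−0.16·log₂(0.16) = 0.4230
−0.18·log₂(0.18) = 0.4453
−0.16·log₂(0.16) = 0.4230
−0.25·log₂(0.25) = 0.5000
Sum ≈ 2.2913 → 2.291 bits.

2.291 bits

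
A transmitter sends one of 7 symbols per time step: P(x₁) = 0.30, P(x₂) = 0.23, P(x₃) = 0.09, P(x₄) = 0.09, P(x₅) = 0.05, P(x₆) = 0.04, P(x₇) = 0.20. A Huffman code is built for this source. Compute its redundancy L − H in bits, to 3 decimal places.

Entropy H = −Σ p log₂ p ≈ 2.5003 bits.
Huffman merges: 1/25+1/20→9/100; 9/100+9/100→9/50; 9/100+9/50→27/100; 1/5+23/100→43/100; 27/100+3/10→57/100; 43/100+57/100→1. L = 127/50 ≈ 2.5400.
L − H = 2.5400 − 2.5003 = 0.040 bits.

0.040 bits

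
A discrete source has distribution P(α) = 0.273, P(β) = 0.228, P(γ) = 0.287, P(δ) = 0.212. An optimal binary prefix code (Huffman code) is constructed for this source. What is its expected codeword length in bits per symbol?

Repeatedly combine the two least-probable nodes; the expected code length is the sum of the merged weights.
merge 53/250 + 57/250 → 11/25
merge 273/1000 + 287/1000 → 14/25
merge 11/25 + 14/25 → 1
L = 11/25 + 14/25 + 1 = 2 bits/symbol.

2 bits/symbol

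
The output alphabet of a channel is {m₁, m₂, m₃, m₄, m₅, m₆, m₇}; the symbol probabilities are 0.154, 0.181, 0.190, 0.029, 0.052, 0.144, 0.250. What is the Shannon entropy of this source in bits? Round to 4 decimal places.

2.5897 bits

H = −Σ pᵢ log₂ pᵢ.
−0.154·log₂(0.154) = 0.4156
−0.181·log₂(0.181) = 0.4463
−0.190·log₂(0.190) = 0.4552
−0.029·log₂(0.029) = 0.1481
−0.052·log₂(0.052) = 0.2218
−0.144·log₂(0.144) = 0.4026
−0.250·log₂(0.250) = 0.5000
Sum ≈ 2.5897 → 2.5897 bits.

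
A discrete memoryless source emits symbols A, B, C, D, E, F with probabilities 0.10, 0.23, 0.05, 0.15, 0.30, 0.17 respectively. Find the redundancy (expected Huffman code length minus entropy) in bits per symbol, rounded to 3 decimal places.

Entropy H = −Σ p log₂ p ≈ 2.4022 bits.
Huffman merges: 1/20+1/10→3/20; 3/20+3/20→3/10; 17/100+23/100→2/5; 3/10+3/10→3/5; 2/5+3/5→1. L = 49/20 ≈ 2.4500.
L − H = 2.4500 − 2.4022 = 0.048 bits.

0.048 bits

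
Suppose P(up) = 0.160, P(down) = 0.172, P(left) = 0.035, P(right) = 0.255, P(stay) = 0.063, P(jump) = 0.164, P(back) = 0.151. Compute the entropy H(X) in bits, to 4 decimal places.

H = −Σ pᵢ log₂ pᵢ.
−0.160·log₂(0.160) = 0.4230
−0.172·log₂(0.172) = 0.4368
−0.035·log₂(0.035) = 0.1693
−0.255·log₂(0.255) = 0.5027
−0.063·log₂(0.063) = 0.2513
−0.164·log₂(0.164) = 0.4278
−0.151·log₂(0.151) = 0.4118
Sum ≈ 2.6227 → 2.6227 bits.

2.6227 bits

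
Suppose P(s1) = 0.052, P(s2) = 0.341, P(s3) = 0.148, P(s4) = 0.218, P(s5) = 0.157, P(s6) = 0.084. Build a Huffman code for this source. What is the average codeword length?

Repeatedly combine the two least-probable nodes; the expected code length is the sum of the merged weights.
merge 13/250 + 21/250 → 17/125
merge 17/125 + 37/250 → 71/250
merge 157/1000 + 109/500 → 3/8
merge 71/250 + 341/1000 → 5/8
merge 3/8 + 5/8 → 1
L = 17/125 + 71/250 + 3/8 + 5/8 + 1 = 121/50 = 2.42 bits/symbol.

2.42 bits/symbol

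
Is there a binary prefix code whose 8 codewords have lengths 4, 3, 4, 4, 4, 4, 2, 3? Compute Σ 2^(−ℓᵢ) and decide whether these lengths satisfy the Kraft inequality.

With common denominator 2^4 = 16: Σ 2^(−ℓᵢ) = 1/16 + 2/16 + 1/16 + 1/16 + 1/16 + 1/16 + 4/16 + 2/16 = 13/16 = 0.8125.
Kraft's inequality requires Σ ≤ 1; here Σ = 0.8125 ≤ 1, so such a prefix code exists.

0.8125; yes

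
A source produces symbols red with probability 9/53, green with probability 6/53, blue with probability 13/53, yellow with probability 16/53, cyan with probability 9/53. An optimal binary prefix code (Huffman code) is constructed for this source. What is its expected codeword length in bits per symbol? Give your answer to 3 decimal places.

Repeatedly combine the two least-probable nodes; the expected code length is the sum of the merged weights.
merge 6/53 + 9/53 → 15/53
merge 9/53 + 13/53 → 22/53
merge 15/53 + 16/53 → 31/53
merge 22/53 + 31/53 → 1
L = 15/53 + 22/53 + 31/53 + 1 = 121/53 ≈ 2.283 bits/symbol.

2.283 bits/symbol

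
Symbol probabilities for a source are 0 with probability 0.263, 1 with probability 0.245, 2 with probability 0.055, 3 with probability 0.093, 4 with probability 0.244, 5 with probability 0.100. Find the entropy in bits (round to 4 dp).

H = −Σ pᵢ log₂ pᵢ.
−0.263·log₂(0.263) = 0.5068
−0.245·log₂(0.245) = 0.4971
−0.055·log₂(0.055) = 0.2301
−0.093·log₂(0.093) = 0.3187
−0.244·log₂(0.244) = 0.4966
−0.100·log₂(0.100) = 0.3322
Sum ≈ 2.3815 → 2.3815 bits.

2.3815 bits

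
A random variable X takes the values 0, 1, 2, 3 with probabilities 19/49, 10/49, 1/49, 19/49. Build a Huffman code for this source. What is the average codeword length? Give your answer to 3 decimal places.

Repeatedly combine the two least-probable nodes; the expected code length is the sum of the merged weights.
merge 1/49 + 10/49 → 11/49
merge 11/49 + 19/49 → 30/49
merge 19/49 + 30/49 → 1
L = 11/49 + 30/49 + 1 = 90/49 ≈ 1.837 bits/symbol.

1.837 bits/symbol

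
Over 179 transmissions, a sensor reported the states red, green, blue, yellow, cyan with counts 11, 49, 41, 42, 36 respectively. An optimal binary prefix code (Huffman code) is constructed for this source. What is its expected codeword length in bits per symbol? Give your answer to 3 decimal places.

2.263 bits/symbol

Probabilities are the counts divided by 179.
Repeatedly combine the two least-probable nodes; the expected code length is the sum of the merged weights.
merge 11/179 + 36/179 → 47/179
merge 41/179 + 42/179 → 83/179
merge 47/179 + 49/179 → 96/179
merge 83/179 + 96/179 → 1
L = 47/179 + 83/179 + 96/179 + 1 = 405/179 ≈ 2.263 bits/symbol.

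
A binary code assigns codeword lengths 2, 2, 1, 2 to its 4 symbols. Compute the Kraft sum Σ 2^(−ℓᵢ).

1.25

With common denominator 2^2 = 4: Σ 2^(−ℓᵢ) = 1/4 + 1/4 + 2/4 + 1/4 = 5/4 = 1.25.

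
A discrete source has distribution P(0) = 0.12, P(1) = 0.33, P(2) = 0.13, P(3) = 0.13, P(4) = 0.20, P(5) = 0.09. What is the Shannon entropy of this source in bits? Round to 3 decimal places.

2.437 bits

H = −Σ pᵢ log₂ pᵢ.
−0.12·log₂(0.12) = 0.3671
−0.33·log₂(0.33) = 0.5278
−0.13·log₂(0.13) = 0.3826
−0.13·log₂(0.13) = 0.3826
−0.20·log₂(0.20) = 0.4644
−0.09·log₂(0.09) = 0.3127
Sum ≈ 2.4372 → 2.437 bits.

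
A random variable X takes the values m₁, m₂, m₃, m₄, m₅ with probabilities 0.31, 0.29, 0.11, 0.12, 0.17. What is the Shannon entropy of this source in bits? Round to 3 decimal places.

2.194 bits

H = −Σ pᵢ log₂ pᵢ.
−0.31·log₂(0.31) = 0.5238
−0.29·log₂(0.29) = 0.5179
−0.11·log₂(0.11) = 0.3503
−0.12·log₂(0.12) = 0.3671
−0.17·log₂(0.17) = 0.4346
Sum ≈ 2.1936 → 2.194 bits.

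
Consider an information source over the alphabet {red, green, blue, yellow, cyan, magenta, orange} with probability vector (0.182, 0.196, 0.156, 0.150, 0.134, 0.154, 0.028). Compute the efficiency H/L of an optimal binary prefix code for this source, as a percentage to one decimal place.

Entropy H = −Σ p log₂ p ≈ 2.6855 bits.
Huffman merges: 7/250+67/500→81/500; 3/20+77/500→38/125; 39/250+81/500→159/500; 91/500+49/250→189/500; 38/125+159/500→311/500; 189/500+311/500→1. L = 348/125 ≈ 2.7840.
Efficiency = H/L = 2.6855/2.7840 = 96.5%.

96.5%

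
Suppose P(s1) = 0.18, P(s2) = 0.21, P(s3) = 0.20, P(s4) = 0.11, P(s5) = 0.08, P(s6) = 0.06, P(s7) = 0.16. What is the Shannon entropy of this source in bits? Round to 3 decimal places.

H = −Σ pᵢ log₂ pᵢ.
−0.18·log₂(0.18) = 0.4453
−0.21·log₂(0.21) = 0.4728
−0.20·log₂(0.20) = 0.4644
−0.11·log₂(0.11) = 0.3503
−0.08·log₂(0.08) = 0.2915
−0.06·log₂(0.06) = 0.2435
−0.16·log₂(0.16) = 0.4230
Sum ≈ 2.6909 → 2.691 bits.

2.691 bits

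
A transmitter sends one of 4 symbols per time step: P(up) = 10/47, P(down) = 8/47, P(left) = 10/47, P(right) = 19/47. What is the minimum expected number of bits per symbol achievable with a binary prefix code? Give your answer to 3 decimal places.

1.979 bits/symbol

Repeatedly combine the two least-probable nodes; the expected code length is the sum of the merged weights.
merge 8/47 + 10/47 → 18/47
merge 10/47 + 18/47 → 28/47
merge 19/47 + 28/47 → 1
L = 18/47 + 28/47 + 1 = 93/47 ≈ 1.979 bits/symbol.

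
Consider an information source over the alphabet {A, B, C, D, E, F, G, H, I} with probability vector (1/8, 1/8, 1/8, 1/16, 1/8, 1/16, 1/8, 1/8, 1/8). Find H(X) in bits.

3.125 bits

Each probability is a power of 1/2, so log₂(1/p) is an integer.
H = Σ p·log₂(1/p) = 1/8·3 + 1/8·3 + 1/8·3 + 1/16·4 + 1/8·3 + 1/16·4 + 1/8·3 + 1/8·3 + 1/8·3 = 3.125 bits.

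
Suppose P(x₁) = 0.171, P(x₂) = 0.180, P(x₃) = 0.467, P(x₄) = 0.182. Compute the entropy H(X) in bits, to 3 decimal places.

1.841 bits

H = −Σ pᵢ log₂ pᵢ.
−0.171·log₂(0.171) = 0.4357
−0.180·log₂(0.180) = 0.4453
−0.467·log₂(0.467) = 0.5130
−0.182·log₂(0.182) = 0.4474
Sum ≈ 1.8414 → 1.841 bits.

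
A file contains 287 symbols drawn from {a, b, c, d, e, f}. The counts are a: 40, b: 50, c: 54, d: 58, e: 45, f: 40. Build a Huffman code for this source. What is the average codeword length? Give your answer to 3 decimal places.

Probabilities are the counts divided by 287.
Repeatedly combine the two least-probable nodes; the expected code length is the sum of the merged weights.
merge 40/287 + 40/287 → 80/287
merge 45/287 + 50/287 → 95/287
merge 54/287 + 58/287 → 16/41
merge 80/287 + 95/287 → 25/41
merge 16/41 + 25/41 → 1
L = 80/287 + 95/287 + 16/41 + 25/41 + 1 = 107/41 ≈ 2.610 bits/symbol.

2.610 bits/symbol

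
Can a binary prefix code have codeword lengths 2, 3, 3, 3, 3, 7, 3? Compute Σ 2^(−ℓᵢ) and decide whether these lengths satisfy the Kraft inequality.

0.8828125; yes

With common denominator 2^7 = 128: Σ 2^(−ℓᵢ) = 32/128 + 16/128 + 16/128 + 16/128 + 16/128 + 1/128 + 16/128 = 113/128 = 0.8828125.
Kraft's inequality requires Σ ≤ 1; here Σ = 0.8828125 ≤ 1, so such a prefix code exists.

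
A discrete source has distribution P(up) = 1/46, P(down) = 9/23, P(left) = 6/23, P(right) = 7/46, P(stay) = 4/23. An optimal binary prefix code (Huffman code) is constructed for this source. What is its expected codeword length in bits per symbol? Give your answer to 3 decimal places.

Repeatedly combine the two least-probable nodes; the expected code length is the sum of the merged weights.
merge 1/46 + 7/46 → 4/23
merge 4/23 + 4/23 → 8/23
merge 6/23 + 8/23 → 14/23
merge 9/23 + 14/23 → 1
L = 4/23 + 8/23 + 14/23 + 1 = 49/23 ≈ 2.130 bits/symbol.

2.130 bits/symbol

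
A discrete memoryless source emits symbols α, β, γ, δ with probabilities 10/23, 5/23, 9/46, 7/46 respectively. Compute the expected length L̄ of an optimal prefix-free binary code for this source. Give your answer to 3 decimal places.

1.913 bits/symbol

Repeatedly combine the two least-probable nodes; the expected code length is the sum of the merged weights.
merge 7/46 + 9/46 → 8/23
merge 5/23 + 8/23 → 13/23
merge 10/23 + 13/23 → 1
L = 8/23 + 13/23 + 1 = 44/23 ≈ 1.913 bits/symbol.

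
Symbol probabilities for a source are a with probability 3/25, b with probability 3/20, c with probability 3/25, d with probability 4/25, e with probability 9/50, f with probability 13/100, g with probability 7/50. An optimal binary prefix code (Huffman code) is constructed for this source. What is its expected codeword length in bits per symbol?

Repeatedly combine the two least-probable nodes; the expected code length is the sum of the merged weights.
merge 3/25 + 3/25 → 6/25
merge 13/100 + 7/50 → 27/100
merge 3/20 + 4/25 → 31/100
merge 9/50 + 6/25 → 21/50
merge 27/100 + 31/100 → 29/50
merge 21/50 + 29/50 → 1
L = 6/25 + 27/100 + 31/100 + 21/50 + 29/50 + 1 = 141/50 = 2.82 bits/symbol.

2.82 bits/symbol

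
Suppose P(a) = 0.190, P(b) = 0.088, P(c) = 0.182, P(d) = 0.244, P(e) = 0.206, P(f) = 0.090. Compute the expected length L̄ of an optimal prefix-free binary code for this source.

2.538 bits/symbol

Repeatedly combine the two least-probable nodes; the expected code length is the sum of the merged weights.
merge 11/125 + 9/100 → 89/500
merge 89/500 + 91/500 → 9/25
merge 19/100 + 103/500 → 99/250
merge 61/250 + 9/25 → 151/250
merge 99/250 + 151/250 → 1
L = 89/500 + 9/25 + 99/250 + 151/250 + 1 = 1269/500 = 2.538 bits/symbol.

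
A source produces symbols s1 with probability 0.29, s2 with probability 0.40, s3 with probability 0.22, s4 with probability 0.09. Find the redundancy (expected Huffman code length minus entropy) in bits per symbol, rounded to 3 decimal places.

Entropy H = −Σ p log₂ p ≈ 1.8399 bits.
Huffman merges: 9/100+11/50→31/100; 29/100+31/100→3/5; 2/5+3/5→1. L = 191/100 ≈ 1.9100.
L − H = 1.9100 − 1.8399 = 0.070 bits.

0.070 bits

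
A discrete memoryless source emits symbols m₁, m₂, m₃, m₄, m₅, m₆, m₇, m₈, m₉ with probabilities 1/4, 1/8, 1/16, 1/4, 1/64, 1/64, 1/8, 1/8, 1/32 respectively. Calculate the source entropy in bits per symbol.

Each probability is a power of 1/2, so log₂(1/p) is an integer.
H = Σ p·log₂(1/p) = 1/4·2 + 1/8·3 + 1/16·4 + 1/4·2 + 1/64·6 + 1/64·6 + 1/8·3 + 1/8·3 + 1/32·5 = 2.71875 bits.

2.71875 bits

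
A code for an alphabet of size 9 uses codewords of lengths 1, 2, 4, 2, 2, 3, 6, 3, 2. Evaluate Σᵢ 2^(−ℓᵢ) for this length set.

1.828125

With common denominator 2^6 = 64: Σ 2^(−ℓᵢ) = 32/64 + 16/64 + 4/64 + 16/64 + 16/64 + 8/64 + 1/64 + 8/64 + 16/64 = 117/64 = 1.828125.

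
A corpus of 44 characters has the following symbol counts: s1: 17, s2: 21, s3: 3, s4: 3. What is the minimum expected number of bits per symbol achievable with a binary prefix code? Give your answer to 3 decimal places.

Probabilities are the counts divided by 44.
Repeatedly combine the two least-probable nodes; the expected code length is the sum of the merged weights.
merge 3/44 + 3/44 → 3/22
merge 3/22 + 17/44 → 23/44
merge 21/44 + 23/44 → 1
L = 3/22 + 23/44 + 1 = 73/44 ≈ 1.659 bits/symbol.

1.659 bits/symbol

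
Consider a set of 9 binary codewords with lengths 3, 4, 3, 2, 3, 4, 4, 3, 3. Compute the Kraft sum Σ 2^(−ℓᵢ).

1.0625

With common denominator 2^4 = 16: Σ 2^(−ℓᵢ) = 2/16 + 1/16 + 2/16 + 4/16 + 2/16 + 1/16 + 1/16 + 2/16 + 2/16 = 17/16 = 1.0625.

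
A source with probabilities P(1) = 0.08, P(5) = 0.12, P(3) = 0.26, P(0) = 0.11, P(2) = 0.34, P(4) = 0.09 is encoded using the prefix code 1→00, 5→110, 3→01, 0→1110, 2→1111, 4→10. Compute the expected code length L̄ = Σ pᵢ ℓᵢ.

3.02 bits/symbol

L̄ = Σ pᵢ·ℓᵢ = 0.08·2 + 0.12·3 + 0.26·2 + 0.11·4 + 0.34·4 + 0.09·2 = 3.02 bits/symbol.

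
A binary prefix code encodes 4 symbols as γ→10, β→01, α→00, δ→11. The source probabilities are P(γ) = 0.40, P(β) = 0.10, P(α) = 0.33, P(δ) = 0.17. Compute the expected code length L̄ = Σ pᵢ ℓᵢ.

L̄ = Σ pᵢ·ℓᵢ = 0.40·2 + 0.10·2 + 0.33·2 + 0.17·2 = 2 bits/symbol.

2 bits/symbol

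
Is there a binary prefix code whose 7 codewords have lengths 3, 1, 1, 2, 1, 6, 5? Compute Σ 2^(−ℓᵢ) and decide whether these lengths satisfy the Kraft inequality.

With common denominator 2^6 = 64: Σ 2^(−ℓᵢ) = 8/64 + 32/64 + 32/64 + 16/64 + 32/64 + 1/64 + 2/64 = 123/64 = 1.921875.
Kraft's inequality requires Σ ≤ 1; here Σ = 1.921875 > 1, so no such prefix code exists.

1.921875; no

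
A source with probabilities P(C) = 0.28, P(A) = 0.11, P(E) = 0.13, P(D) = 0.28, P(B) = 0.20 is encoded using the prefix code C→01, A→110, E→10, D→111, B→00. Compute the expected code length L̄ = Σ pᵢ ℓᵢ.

2.39 bits/symbol

L̄ = Σ pᵢ·ℓᵢ = 0.28·2 + 0.11·3 + 0.13·2 + 0.28·3 + 0.20·2 = 2.39 bits/symbol.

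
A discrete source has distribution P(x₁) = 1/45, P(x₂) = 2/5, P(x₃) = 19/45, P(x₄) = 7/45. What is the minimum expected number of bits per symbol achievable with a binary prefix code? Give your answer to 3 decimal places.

1.756 bits/symbol

Repeatedly combine the two least-probable nodes; the expected code length is the sum of the merged weights.
merge 1/45 + 7/45 → 8/45
merge 8/45 + 2/5 → 26/45
merge 19/45 + 26/45 → 1
L = 8/45 + 26/45 + 1 = 79/45 ≈ 1.756 bits/symbol.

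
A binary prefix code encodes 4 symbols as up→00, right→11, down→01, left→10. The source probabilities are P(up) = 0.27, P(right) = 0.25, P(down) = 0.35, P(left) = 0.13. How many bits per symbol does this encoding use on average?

L̄ = Σ pᵢ·ℓᵢ = 0.27·2 + 0.25·2 + 0.35·2 + 0.13·2 = 2 bits/symbol.

2 bits/symbol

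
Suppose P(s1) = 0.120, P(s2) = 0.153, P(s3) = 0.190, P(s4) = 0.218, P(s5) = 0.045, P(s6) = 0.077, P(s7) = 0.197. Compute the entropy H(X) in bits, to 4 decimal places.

2.6636 bits

H = −Σ pᵢ log₂ pᵢ.
−0.120·log₂(0.120) = 0.3671
−0.153·log₂(0.153) = 0.4144
−0.190·log₂(0.190) = 0.4552
−0.218·log₂(0.218) = 0.4791
−0.045·log₂(0.045) = 0.2013
−0.077·log₂(0.077) = 0.2848
−0.197·log₂(0.197) = 0.4617
Sum ≈ 2.6636 → 2.6636 bits.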